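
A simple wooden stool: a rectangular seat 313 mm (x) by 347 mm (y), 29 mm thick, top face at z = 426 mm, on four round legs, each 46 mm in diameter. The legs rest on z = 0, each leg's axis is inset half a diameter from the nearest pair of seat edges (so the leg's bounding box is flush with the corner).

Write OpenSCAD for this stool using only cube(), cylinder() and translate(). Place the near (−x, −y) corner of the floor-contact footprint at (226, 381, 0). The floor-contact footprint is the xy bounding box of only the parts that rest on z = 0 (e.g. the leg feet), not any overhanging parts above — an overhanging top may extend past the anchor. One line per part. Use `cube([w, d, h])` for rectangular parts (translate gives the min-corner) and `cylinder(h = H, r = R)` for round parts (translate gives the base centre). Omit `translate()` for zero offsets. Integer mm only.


translate([226, 381, 397]) cube([313, 347, 29]);
translate([249, 404, 0]) cylinder(h = 397, r = 23);
translate([516, 404, 0]) cylinder(h = 397, r = 23);
translate([249, 705, 0]) cylinder(h = 397, r = 23);
translate([516, 705, 0]) cylinder(h = 397, r = 23);


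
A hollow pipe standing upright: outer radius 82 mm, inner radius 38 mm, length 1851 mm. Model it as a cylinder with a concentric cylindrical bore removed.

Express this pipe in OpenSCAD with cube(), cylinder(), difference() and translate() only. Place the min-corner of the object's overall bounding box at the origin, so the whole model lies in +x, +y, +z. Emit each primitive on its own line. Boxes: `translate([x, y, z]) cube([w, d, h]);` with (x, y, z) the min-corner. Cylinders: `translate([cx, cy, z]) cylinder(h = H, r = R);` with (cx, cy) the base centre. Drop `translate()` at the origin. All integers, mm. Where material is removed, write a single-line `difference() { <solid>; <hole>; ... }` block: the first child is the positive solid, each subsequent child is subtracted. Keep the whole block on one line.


difference() { translate([82, 82, 0]) cylinder(h = 1851, r = 82); translate([82, 82, 0]) cylinder(h = 1851, r = 38); }


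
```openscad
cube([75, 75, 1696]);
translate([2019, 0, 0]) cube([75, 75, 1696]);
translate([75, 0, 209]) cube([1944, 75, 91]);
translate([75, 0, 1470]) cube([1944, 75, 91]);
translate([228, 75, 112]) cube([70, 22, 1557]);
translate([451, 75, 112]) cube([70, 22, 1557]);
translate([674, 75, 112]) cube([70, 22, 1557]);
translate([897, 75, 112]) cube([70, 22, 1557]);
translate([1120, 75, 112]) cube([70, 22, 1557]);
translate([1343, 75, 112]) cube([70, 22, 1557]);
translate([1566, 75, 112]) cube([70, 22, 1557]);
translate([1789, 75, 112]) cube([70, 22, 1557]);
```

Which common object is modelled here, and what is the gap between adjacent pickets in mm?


A fence section. The picket gap is 153 mm.

Two posts, two rails, 8 pickets — a fence section. Span 1944 mm holds 8 pickets of 70 mm with 9 equal gaps: ⌊(1944 − 8·70) / 9⌋ = 153 mm.


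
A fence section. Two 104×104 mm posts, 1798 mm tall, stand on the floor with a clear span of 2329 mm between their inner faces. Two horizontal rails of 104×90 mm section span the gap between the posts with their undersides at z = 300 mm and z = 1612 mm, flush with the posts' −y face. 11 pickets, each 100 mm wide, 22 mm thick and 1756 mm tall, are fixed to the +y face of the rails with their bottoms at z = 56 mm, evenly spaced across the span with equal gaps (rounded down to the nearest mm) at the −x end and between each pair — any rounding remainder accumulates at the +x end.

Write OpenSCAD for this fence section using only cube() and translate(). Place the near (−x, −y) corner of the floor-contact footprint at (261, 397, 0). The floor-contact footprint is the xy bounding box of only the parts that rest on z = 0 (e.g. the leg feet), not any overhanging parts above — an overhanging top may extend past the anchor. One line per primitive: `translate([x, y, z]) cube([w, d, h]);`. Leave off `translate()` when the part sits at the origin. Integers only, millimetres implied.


translate([261, 397, 0]) cube([104, 104, 1798]);
translate([2694, 397, 0]) cube([104, 104, 1798]);
translate([365, 397, 300]) cube([2329, 104, 90]);
translate([365, 397, 1612]) cube([2329, 104, 90]);
translate([467, 501, 56]) cube([100, 22, 1756]);
translate([669, 501, 56]) cube([100, 22, 1756]);
translate([871, 501, 56]) cube([100, 22, 1756]);
translate([1073, 501, 56]) cube([100, 22, 1756]);
translate([1275, 501, 56]) cube([100, 22, 1756]);
translate([1477, 501, 56]) cube([100, 22, 1756]);
translate([1679, 501, 56]) cube([100, 22, 1756]);
translate([1881, 501, 56]) cube([100, 22, 1756]);
translate([2083, 501, 56]) cube([100, 22, 1756]);
translate([2285, 501, 56]) cube([100, 22, 1756]);
translate([2487, 501, 56]) cube([100, 22, 1756]);


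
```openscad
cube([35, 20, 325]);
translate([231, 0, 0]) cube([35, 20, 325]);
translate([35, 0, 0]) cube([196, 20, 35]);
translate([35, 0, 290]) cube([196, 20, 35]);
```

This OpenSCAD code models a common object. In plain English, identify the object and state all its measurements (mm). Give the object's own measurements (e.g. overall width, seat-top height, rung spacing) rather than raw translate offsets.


A rectangular picture frame lying in the x–z plane (depth along y). The opening is 196 mm wide (x) by 255 mm tall (z), surrounded by a border 35 mm wide on all four sides. The frame is 20 mm deep and is made of two full-height vertical stiles with two horizontal rails fitted between them.


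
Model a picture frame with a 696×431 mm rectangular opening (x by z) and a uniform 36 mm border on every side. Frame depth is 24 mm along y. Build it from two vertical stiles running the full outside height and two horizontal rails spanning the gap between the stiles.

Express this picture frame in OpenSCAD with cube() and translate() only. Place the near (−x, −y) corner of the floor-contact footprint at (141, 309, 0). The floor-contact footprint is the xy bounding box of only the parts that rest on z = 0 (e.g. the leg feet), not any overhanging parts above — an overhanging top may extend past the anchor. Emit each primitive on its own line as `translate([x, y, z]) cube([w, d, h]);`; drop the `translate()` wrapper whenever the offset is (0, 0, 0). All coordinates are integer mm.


translate([141, 309, 0]) cube([36, 24, 503]);
translate([873, 309, 0]) cube([36, 24, 503]);
translate([177, 309, 0]) cube([696, 24, 36]);
translate([177, 309, 467]) cube([696, 24, 36]);


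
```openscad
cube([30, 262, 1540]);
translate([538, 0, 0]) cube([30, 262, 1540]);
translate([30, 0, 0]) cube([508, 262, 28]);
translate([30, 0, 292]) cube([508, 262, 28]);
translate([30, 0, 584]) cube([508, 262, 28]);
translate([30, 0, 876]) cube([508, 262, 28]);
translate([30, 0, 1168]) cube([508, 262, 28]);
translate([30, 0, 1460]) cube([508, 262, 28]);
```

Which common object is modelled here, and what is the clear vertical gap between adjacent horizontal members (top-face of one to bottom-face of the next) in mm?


A bookshelf. The clear shelf gap is 264 mm.

Two tall side panels with 6 horizontal boards between them — a bookshelf. The first two shelf undersides are at z = 0 and z = 292; with shelf thickness 28, the clear gap is 292 − 0 − 28 = 264 mm.


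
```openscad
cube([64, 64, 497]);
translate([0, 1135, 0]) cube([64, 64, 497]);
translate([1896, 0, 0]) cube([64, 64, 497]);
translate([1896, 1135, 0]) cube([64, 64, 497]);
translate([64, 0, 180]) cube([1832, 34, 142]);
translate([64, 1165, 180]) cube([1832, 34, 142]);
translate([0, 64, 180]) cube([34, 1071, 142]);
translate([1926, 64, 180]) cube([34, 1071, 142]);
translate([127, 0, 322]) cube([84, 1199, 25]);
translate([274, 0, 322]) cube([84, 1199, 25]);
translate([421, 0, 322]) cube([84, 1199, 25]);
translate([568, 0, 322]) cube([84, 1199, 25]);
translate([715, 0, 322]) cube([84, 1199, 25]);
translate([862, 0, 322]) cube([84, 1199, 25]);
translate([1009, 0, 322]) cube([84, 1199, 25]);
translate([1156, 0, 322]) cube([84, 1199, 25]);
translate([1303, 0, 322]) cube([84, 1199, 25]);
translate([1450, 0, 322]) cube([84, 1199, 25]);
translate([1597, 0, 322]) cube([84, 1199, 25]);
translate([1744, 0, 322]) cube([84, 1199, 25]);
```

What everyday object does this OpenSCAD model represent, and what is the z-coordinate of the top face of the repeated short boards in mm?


A bed frame. The slat-top height is 347 mm.

Four posts, four rails, and a row of slats — a bed frame. Slats sit on the rails at z = 180 + 142 = 322; with slat thickness 25, the top is 347 mm.


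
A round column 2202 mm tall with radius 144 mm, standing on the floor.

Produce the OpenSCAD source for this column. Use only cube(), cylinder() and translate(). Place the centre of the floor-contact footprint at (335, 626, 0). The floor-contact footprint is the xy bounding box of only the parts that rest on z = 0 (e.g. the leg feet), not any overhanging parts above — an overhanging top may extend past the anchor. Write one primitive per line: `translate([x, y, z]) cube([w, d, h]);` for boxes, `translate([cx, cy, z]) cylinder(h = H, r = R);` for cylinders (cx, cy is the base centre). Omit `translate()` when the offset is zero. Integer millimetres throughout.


translate([335, 626, 0]) cylinder(h = 2202, r = 144);


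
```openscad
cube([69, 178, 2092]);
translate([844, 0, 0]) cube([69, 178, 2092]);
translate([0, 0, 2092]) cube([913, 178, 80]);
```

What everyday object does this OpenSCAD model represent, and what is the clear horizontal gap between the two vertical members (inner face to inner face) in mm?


A door frame. The clear opening width is 775 mm.

Two 2092 mm tall posts with a header on top — a door frame. The left jamb is 69 mm wide at x = 0; the right jamb starts at x = 844. The clear opening is 844 − 69 = 775 mm.


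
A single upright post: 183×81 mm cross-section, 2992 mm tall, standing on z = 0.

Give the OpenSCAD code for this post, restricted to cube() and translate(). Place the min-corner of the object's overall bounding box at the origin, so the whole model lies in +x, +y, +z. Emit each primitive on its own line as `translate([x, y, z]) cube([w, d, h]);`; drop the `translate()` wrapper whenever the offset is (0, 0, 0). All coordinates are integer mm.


cube([183, 81, 2992]);


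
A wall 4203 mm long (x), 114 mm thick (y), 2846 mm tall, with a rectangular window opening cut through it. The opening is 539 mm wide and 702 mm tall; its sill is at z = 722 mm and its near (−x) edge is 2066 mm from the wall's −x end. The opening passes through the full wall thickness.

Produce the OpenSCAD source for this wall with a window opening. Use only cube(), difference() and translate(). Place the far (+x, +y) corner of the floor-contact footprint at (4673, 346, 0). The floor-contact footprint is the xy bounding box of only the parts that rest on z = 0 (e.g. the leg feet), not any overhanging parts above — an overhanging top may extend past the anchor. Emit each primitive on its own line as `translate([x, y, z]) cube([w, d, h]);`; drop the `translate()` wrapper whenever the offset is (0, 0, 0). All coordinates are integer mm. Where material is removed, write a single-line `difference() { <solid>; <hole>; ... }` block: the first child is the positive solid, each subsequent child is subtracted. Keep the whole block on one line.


difference() { translate([470, 232, 0]) cube([4203, 114, 2846]); translate([2536, 232, 722]) cube([539, 114, 702]); }


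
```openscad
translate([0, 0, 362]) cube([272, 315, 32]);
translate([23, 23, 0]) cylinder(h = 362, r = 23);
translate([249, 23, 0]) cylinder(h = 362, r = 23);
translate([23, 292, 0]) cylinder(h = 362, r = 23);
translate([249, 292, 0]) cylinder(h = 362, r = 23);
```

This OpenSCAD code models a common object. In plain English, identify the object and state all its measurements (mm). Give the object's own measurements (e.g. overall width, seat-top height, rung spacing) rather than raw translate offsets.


A four-legged stool. The seat is a 272×315×32 mm slab whose top surface is at z = 394 mm; four round legs, each 46 mm in diameter, run from the floor (z = 0) to the underside of the seat, each leg's axis is inset half a diameter from the nearest pair of seat edges (so the leg's bounding box is flush with the corner).


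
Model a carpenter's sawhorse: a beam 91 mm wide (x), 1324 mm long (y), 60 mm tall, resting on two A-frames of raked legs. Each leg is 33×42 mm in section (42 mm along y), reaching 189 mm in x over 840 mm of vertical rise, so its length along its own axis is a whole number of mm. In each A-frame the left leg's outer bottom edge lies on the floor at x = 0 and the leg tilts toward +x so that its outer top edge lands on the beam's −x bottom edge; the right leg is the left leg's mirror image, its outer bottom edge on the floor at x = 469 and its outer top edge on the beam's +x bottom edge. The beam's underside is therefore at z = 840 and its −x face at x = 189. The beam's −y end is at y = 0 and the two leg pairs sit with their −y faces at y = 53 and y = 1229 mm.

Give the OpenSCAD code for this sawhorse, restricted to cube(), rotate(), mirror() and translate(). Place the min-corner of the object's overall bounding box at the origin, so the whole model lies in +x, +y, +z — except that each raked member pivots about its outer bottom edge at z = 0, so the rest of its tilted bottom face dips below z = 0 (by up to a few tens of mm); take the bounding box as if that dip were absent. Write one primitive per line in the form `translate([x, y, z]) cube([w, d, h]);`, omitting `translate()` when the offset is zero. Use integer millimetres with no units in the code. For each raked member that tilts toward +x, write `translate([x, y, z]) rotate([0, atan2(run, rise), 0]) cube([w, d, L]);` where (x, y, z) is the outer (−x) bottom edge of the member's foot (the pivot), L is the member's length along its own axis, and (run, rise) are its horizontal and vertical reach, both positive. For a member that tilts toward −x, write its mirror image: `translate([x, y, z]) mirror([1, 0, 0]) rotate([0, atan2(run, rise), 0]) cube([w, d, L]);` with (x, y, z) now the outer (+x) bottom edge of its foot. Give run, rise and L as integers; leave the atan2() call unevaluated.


translate([189, 0, 840]) cube([91, 1324, 60]);
translate([0, 53, 0]) rotate([0, atan2(189, 840), 0]) cube([33, 42, 861]);
translate([469, 53, 0]) mirror([1, 0, 0]) rotate([0, atan2(189, 840), 0]) cube([33, 42, 861]);
translate([0, 1229, 0]) rotate([0, atan2(189, 840), 0]) cube([33, 42, 861]);
translate([469, 1229, 0]) mirror([1, 0, 0]) rotate([0, atan2(189, 840), 0]) cube([33, 42, 861]);


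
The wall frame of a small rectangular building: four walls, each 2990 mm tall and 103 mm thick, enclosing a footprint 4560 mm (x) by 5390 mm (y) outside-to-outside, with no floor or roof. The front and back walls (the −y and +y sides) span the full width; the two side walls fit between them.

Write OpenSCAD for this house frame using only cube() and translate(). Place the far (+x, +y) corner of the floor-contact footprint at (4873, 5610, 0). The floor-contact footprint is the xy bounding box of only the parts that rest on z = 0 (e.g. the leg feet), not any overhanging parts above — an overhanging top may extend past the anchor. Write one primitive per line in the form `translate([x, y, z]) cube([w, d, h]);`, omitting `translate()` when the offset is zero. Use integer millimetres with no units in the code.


translate([313, 220, 0]) cube([4560, 103, 2990]);
translate([313, 5507, 0]) cube([4560, 103, 2990]);
translate([313, 323, 0]) cube([103, 5184, 2990]);
translate([4770, 323, 0]) cube([103, 5184, 2990]);


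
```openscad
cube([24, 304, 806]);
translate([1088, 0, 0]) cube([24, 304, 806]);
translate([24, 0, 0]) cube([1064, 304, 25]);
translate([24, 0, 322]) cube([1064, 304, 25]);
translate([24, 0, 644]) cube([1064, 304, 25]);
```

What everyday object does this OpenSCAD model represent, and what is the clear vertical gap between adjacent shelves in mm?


A bookshelf. The clear shelf gap is 297 mm.

Two tall side panels with 3 horizontal boards between them — a bookshelf. The first two shelf undersides are at z = 0 and z = 322; with shelf thickness 25, the clear gap is 322 − 0 − 25 = 297 mm.


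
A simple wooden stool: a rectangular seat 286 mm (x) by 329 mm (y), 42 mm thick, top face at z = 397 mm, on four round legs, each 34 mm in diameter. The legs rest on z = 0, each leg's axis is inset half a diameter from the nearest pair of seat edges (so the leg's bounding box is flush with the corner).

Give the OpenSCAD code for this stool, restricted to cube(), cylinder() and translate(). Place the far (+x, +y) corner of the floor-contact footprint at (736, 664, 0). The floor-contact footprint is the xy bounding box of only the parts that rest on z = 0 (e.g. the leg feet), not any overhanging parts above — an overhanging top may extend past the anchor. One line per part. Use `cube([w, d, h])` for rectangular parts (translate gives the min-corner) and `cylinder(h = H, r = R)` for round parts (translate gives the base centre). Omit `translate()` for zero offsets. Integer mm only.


// leg_h = 397 - 42 = 355
translate([450, 335, 355]) cube([286, 329, 42]);
translate([467, 352, 0]) cylinder(h = 355, r = 17);
translate([719, 352, 0]) cylinder(h = 355, r = 17);
translate([467, 647, 0]) cylinder(h = 355, r = 17);
translate([719, 647, 0]) cylinder(h = 355, r = 17);


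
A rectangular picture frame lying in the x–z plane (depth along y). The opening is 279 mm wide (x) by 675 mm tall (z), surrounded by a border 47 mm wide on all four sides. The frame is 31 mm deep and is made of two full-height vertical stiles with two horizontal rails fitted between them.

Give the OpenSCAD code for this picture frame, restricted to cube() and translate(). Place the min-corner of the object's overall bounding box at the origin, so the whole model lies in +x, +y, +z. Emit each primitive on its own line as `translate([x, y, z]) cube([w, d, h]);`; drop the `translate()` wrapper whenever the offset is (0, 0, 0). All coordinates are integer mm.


cube([47, 31, 769]);
translate([326, 0, 0]) cube([47, 31, 769]);
translate([47, 0, 0]) cube([279, 31, 47]);
translate([47, 0, 722]) cube([279, 31, 47]);


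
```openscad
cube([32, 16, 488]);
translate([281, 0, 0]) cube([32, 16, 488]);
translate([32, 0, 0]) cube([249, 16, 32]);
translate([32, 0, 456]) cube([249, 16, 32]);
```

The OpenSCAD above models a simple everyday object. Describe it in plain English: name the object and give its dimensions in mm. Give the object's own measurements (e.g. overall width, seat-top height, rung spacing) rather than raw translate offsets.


A rectangular picture frame lying in the x–z plane (depth along y). The opening is 249 mm wide (x) by 424 mm tall (z), surrounded by a border 32 mm wide on all four sides. The frame is 16 mm deep and is made of two full-height vertical stiles with two horizontal rails fitted between them.


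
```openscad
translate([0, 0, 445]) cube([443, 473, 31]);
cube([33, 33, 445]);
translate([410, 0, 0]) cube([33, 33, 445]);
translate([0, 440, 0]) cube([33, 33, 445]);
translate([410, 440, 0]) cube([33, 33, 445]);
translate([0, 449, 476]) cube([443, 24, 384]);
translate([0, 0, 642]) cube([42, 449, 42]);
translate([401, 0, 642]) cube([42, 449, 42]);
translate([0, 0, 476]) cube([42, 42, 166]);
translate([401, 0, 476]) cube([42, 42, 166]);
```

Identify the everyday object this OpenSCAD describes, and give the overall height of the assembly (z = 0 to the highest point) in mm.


A chair. The overall height is 860 mm.

A slab on four corner posts with a tall panel at the back — a chair. The seat slab sits at z = 445 with thickness 31, and the 384 mm backrest starts at the seat top, so the overall height is 445 + 31 + 384 = 860 mm.


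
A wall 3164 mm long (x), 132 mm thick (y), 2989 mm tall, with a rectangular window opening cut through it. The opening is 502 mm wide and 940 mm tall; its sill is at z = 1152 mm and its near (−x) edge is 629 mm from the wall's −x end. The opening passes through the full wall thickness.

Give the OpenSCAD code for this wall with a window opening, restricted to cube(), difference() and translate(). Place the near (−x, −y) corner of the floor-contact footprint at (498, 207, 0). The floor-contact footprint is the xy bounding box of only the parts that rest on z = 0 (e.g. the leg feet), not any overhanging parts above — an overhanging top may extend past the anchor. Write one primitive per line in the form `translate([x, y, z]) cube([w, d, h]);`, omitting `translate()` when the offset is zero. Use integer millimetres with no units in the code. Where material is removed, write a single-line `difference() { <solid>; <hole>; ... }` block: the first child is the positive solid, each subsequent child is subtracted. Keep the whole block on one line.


difference() { translate([498, 207, 0]) cube([3164, 132, 2989]); translate([1127, 207, 1152]) cube([502, 132, 940]); }


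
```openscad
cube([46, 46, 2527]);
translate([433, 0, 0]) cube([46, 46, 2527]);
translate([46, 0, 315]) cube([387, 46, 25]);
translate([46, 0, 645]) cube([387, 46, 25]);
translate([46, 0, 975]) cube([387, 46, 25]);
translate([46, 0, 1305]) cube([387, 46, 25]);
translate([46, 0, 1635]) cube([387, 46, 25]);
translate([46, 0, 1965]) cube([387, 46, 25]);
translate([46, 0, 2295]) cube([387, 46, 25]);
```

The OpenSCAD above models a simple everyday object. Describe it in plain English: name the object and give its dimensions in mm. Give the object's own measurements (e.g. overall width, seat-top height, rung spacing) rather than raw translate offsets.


A straight ladder. Two 46×46 mm vertical rails, 2527 mm tall, stand 479 mm apart (outside-to-outside) with their front faces coplanar on the −y side. 7 rungs, each 46 mm deep and 25 mm tall, span between the inner faces of the rails, front faces flush with the rails. The lowest rung's underside is at z = 315 mm and rungs are spaced 330 mm apart (underside to underside).


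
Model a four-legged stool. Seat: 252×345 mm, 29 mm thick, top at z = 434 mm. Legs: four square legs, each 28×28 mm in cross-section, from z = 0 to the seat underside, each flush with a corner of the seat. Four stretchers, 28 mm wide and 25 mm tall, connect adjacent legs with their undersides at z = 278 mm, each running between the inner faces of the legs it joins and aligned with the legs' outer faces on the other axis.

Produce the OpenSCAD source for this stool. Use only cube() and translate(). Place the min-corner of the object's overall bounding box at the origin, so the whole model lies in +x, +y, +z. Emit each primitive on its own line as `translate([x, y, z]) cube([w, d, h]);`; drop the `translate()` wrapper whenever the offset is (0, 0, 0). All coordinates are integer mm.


// leg_h = 434 - 29 = 405
// stretcher span = 252 - 2*28 = 196
translate([0, 0, 405]) cube([252, 345, 29]);
cube([28, 28, 405]);
translate([224, 0, 0]) cube([28, 28, 405]);
translate([0, 317, 0]) cube([28, 28, 405]);
translate([224, 317, 0]) cube([28, 28, 405]);
translate([28, 0, 278]) cube([196, 28, 25]);
translate([28, 317, 278]) cube([196, 28, 25]);
translate([0, 28, 278]) cube([28, 289, 25]);
translate([224, 28, 278]) cube([28, 289, 25]);


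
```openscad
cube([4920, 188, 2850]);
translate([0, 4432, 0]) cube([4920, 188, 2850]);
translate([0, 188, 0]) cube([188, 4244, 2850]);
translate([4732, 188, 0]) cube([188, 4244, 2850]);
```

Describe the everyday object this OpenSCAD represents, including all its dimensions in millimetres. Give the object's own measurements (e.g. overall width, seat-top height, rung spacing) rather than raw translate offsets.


The wall frame of a small rectangular building: four walls, each 2850 mm tall and 188 mm thick, enclosing a footprint 4920 mm (x) by 4620 mm (y) outside-to-outside, with no floor or roof. The front and back walls (the −y and +y sides) span the full width; the two side walls fit between them.


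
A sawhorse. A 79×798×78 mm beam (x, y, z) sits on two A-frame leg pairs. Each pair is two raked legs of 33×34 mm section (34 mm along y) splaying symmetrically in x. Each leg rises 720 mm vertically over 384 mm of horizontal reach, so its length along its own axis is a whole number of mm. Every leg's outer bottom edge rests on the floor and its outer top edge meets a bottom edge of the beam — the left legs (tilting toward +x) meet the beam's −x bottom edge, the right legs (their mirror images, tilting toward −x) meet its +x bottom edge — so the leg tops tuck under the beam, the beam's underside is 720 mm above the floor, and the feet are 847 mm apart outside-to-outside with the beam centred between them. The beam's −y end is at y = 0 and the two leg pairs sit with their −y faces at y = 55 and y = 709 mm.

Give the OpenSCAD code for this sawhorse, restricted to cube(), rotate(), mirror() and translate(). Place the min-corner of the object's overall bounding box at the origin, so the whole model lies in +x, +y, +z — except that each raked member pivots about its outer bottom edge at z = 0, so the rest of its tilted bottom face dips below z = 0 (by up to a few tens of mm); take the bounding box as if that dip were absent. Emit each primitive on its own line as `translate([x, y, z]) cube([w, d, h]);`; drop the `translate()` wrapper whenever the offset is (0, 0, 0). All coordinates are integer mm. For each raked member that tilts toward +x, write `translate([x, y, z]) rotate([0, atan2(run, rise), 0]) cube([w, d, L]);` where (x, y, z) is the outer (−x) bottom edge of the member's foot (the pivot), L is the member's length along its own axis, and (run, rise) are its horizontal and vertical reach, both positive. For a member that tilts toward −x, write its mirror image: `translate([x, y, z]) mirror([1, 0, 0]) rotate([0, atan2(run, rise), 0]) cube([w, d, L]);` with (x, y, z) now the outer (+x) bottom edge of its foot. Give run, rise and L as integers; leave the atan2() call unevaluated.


translate([384, 0, 720]) cube([79, 798, 78]);
translate([0, 55, 0]) rotate([0, atan2(384, 720), 0]) cube([33, 34, 816]);
translate([847, 55, 0]) mirror([1, 0, 0]) rotate([0, atan2(384, 720), 0]) cube([33, 34, 816]);
translate([0, 709, 0]) rotate([0, atan2(384, 720), 0]) cube([33, 34, 816]);
translate([847, 709, 0]) mirror([1, 0, 0]) rotate([0, atan2(384, 720), 0]) cube([33, 34, 816]);


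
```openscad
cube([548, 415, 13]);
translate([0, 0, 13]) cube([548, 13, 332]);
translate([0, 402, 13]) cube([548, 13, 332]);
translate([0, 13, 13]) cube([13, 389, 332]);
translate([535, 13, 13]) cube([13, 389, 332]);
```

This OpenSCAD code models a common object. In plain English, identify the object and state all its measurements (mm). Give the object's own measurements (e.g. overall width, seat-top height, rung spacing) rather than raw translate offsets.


An open-topped rectangular box: outside dimensions 548×415×345 mm, with a uniform wall and base thickness of 13 mm. The base is a full 548×415 slab on the floor; four walls sit on top of the base. The front and back walls (the −y and +y sides) span the full width; the two side walls fit between them.


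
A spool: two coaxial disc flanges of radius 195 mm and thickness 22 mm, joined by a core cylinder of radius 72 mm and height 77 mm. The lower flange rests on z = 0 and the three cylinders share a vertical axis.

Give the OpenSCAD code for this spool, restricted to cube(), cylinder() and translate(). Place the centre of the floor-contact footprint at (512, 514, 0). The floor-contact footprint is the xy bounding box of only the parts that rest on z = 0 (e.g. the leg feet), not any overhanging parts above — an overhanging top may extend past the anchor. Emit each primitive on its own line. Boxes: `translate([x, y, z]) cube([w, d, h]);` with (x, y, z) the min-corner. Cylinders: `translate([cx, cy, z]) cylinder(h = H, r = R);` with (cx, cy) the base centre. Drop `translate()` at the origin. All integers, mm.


translate([512, 514, 0]) cylinder(h = 22, r = 195);
translate([512, 514, 22]) cylinder(h = 77, r = 72);
translate([512, 514, 99]) cylinder(h = 22, r = 195);


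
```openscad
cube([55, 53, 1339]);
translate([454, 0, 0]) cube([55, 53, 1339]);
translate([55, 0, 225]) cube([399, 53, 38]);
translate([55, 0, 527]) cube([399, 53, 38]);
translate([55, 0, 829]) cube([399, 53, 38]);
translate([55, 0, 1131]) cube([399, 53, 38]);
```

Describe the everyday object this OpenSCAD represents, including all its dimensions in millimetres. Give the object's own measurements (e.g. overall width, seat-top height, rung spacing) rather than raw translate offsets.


A straight ladder. Two 55×53 mm vertical rails, 1339 mm tall, stand 509 mm apart (outside-to-outside) with their front faces coplanar on the −y side. 4 rungs, each 53 mm deep and 38 mm tall, span between the inner faces of the rails, front faces flush with the rails. The lowest rung's underside is at z = 225 mm and rungs are spaced 302 mm apart (underside to underside).


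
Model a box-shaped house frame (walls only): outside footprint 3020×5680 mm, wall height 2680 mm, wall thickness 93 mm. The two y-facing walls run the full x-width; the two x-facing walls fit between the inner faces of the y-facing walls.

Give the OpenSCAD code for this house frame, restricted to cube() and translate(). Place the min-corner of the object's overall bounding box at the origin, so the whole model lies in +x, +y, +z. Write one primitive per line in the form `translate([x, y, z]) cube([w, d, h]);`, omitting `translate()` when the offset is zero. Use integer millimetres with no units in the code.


cube([3020, 93, 2680]);
translate([0, 5587, 0]) cube([3020, 93, 2680]);
translate([0, 93, 0]) cube([93, 5494, 2680]);
translate([2927, 93, 0]) cube([93, 5494, 2680]);


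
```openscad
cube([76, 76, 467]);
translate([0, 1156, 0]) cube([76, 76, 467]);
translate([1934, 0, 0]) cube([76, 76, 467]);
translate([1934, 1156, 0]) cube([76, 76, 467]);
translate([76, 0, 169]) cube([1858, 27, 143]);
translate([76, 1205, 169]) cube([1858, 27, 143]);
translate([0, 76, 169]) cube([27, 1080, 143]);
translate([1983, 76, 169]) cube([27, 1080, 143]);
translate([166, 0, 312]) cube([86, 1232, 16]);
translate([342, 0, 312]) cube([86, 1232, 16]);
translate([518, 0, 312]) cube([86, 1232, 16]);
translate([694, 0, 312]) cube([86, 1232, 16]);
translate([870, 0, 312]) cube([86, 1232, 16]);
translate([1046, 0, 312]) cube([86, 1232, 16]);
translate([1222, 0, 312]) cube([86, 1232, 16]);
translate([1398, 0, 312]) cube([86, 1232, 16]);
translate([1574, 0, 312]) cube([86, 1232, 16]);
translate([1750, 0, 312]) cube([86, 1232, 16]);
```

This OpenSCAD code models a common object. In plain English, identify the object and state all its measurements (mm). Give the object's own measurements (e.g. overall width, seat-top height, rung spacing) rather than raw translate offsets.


A bed frame 2010 mm long (x) by 1232 mm wide (y). Four 76×76 mm corner posts, 467 mm tall, at the corners of the footprint. Four rails of 27 mm thickness and 143 mm height run between adjacent posts with their undersides at z = 169 mm, their outer faces flush with the outside of the frame (the two x-running rails run between the posts' inner faces; the two y-running rails run between the posts' inner faces). 10 slats, each 86 mm wide (x) and 16 mm thick, lie across the top of the two x-running rails, running the full 1232 mm width of the frame in y; along x they sit between the end posts with a 90 mm gap after the −x posts and between neighbouring slats, leaving 98 mm before the +x posts.


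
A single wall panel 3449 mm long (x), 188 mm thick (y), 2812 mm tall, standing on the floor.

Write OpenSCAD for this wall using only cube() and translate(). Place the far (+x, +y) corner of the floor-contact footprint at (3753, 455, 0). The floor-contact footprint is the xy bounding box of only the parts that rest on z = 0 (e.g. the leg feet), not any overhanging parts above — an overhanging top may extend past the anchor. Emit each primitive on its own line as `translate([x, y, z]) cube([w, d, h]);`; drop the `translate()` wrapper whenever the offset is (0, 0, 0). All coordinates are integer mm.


translate([304, 267, 0]) cube([3449, 188, 2812]);


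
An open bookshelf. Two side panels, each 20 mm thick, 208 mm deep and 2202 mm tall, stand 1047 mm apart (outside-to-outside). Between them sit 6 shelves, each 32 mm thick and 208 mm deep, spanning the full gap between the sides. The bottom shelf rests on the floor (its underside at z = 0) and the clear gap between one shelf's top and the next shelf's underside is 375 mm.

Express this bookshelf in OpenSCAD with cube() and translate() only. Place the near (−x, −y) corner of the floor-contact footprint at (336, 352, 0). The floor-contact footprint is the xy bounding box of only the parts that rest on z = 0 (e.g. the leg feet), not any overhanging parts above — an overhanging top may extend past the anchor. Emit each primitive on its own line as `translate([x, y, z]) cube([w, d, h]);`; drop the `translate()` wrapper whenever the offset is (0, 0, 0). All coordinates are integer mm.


translate([336, 352, 0]) cube([20, 208, 2202]);
translate([1363, 352, 0]) cube([20, 208, 2202]);
translate([356, 352, 0]) cube([1007, 208, 32]);
translate([356, 352, 407]) cube([1007, 208, 32]);
translate([356, 352, 814]) cube([1007, 208, 32]);
translate([356, 352, 1221]) cube([1007, 208, 32]);
translate([356, 352, 1628]) cube([1007, 208, 32]);
translate([356, 352, 2035]) cube([1007, 208, 32]);


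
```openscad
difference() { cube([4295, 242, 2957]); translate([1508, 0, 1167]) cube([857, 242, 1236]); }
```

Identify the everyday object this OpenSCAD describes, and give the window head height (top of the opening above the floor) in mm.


A wall with a window opening. The window head height is 2403 mm.

A wall with a rectangular opening subtracted — a window. Sill at z = 1167, opening 1236 mm tall, so the head is at 1167 + 1236 = 2403 mm.


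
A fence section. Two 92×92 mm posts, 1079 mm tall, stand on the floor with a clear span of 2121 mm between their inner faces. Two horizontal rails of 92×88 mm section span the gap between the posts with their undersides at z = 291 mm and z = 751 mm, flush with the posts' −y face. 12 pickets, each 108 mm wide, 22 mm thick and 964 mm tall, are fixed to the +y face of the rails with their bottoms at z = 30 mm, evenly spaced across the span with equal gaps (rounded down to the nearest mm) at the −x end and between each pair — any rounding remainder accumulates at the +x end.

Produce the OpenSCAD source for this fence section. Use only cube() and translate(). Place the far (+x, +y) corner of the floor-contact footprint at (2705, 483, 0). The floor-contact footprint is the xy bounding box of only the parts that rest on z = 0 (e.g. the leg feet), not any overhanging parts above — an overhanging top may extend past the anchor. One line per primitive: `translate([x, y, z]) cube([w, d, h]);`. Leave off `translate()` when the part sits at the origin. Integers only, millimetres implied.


translate([400, 391, 0]) cube([92, 92, 1079]);
translate([2613, 391, 0]) cube([92, 92, 1079]);
translate([492, 391, 291]) cube([2121, 92, 88]);
translate([492, 391, 751]) cube([2121, 92, 88]);
translate([555, 483, 30]) cube([108, 22, 964]);
translate([726, 483, 30]) cube([108, 22, 964]);
translate([897, 483, 30]) cube([108, 22, 964]);
translate([1068, 483, 30]) cube([108, 22, 964]);
translate([1239, 483, 30]) cube([108, 22, 964]);
translate([1410, 483, 30]) cube([108, 22, 964]);
translate([1581, 483, 30]) cube([108, 22, 964]);
translate([1752, 483, 30]) cube([108, 22, 964]);
translate([1923, 483, 30]) cube([108, 22, 964]);
translate([2094, 483, 30]) cube([108, 22, 964]);
translate([2265, 483, 30]) cube([108, 22, 964]);
translate([2436, 483, 30]) cube([108, 22, 964]);


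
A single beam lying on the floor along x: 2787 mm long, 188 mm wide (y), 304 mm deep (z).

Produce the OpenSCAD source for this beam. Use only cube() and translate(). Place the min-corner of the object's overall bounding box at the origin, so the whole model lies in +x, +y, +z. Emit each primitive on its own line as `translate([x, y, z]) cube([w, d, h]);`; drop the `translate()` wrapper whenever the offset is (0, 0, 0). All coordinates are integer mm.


cube([2787, 188, 304]);


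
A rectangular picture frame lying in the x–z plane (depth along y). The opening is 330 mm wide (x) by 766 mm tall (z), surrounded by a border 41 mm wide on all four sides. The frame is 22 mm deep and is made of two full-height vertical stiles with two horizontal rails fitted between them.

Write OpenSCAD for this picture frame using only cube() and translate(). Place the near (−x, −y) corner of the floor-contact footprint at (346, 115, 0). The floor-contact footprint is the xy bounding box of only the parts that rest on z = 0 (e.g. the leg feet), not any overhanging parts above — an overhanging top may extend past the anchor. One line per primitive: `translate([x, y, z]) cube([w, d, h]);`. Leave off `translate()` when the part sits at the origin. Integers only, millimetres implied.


translate([346, 115, 0]) cube([41, 22, 848]);
translate([717, 115, 0]) cube([41, 22, 848]);
translate([387, 115, 0]) cube([330, 22, 41]);
translate([387, 115, 807]) cube([330, 22, 41]);


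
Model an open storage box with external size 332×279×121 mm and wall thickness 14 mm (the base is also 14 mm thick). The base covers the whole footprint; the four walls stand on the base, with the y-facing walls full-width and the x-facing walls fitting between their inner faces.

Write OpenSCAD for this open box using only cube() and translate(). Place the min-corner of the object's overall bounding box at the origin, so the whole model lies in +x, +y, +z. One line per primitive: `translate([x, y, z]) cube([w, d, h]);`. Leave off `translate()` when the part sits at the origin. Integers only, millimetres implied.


cube([332, 279, 14]);
translate([0, 0, 14]) cube([332, 14, 107]);
translate([0, 265, 14]) cube([332, 14, 107]);
translate([0, 14, 14]) cube([14, 251, 107]);
translate([318, 14, 14]) cube([14, 251, 107]);


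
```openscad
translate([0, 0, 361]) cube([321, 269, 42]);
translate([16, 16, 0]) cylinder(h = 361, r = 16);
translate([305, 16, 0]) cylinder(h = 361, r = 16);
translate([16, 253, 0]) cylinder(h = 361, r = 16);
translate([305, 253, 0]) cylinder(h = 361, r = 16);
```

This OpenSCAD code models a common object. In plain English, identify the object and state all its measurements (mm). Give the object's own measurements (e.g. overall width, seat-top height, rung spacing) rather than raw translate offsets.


A simple wooden stool: a rectangular seat 321 mm (x) by 269 mm (y), 42 mm thick, top face at z = 403 mm, on four round legs, each 32 mm in diameter. The legs rest on z = 0, each leg's axis is inset half a diameter from the nearest pair of seat edges (so the leg's bounding box is flush with the corner).


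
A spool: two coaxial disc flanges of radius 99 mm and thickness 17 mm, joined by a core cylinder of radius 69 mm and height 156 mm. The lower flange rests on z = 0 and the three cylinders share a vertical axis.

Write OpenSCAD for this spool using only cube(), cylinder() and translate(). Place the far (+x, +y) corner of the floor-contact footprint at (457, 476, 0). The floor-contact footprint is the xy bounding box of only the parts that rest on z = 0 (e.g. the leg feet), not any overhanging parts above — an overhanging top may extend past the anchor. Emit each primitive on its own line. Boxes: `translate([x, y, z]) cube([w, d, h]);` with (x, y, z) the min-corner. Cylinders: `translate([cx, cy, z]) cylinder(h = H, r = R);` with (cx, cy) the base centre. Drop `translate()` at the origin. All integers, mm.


translate([358, 377, 0]) cylinder(h = 17, r = 99);
translate([358, 377, 17]) cylinder(h = 156, r = 69);
translate([358, 377, 173]) cylinder(h = 17, r = 99);


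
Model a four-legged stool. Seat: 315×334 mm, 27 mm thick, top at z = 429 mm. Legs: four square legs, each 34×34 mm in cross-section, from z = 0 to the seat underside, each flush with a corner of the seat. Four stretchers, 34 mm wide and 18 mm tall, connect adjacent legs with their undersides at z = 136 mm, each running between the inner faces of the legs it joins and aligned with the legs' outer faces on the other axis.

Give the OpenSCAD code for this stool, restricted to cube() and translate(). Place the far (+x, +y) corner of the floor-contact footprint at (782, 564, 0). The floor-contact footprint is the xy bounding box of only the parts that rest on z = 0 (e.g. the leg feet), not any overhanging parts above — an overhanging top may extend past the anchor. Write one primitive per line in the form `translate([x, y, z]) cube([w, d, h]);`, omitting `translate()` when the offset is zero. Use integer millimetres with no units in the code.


translate([467, 230, 402]) cube([315, 334, 27]);
translate([467, 230, 0]) cube([34, 34, 402]);
translate([748, 230, 0]) cube([34, 34, 402]);
translate([467, 530, 0]) cube([34, 34, 402]);
translate([748, 530, 0]) cube([34, 34, 402]);
translate([501, 230, 136]) cube([247, 34, 18]);
translate([501, 530, 136]) cube([247, 34, 18]);
translate([467, 264, 136]) cube([34, 266, 18]);
translate([748, 264, 136]) cube([34, 266, 18]);
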